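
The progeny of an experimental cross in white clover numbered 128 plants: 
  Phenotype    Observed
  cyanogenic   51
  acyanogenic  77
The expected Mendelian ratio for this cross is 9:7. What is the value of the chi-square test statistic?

14.000

The 9:7 ratio has 16 parts, so with N = 128 the expected counts are:
  cyanogenic: 128 × 9/16 = 72
  acyanogenic: 128 × 7/16 = 56
χ² = Σ (O − E)² / E
  cyanogenic: (51 − 72)² / 72 = 6.1250
  acyanogenic: (77 − 56)² / 56 = 7.8750
χ² = 6.1250 + 7.8750 = 14.000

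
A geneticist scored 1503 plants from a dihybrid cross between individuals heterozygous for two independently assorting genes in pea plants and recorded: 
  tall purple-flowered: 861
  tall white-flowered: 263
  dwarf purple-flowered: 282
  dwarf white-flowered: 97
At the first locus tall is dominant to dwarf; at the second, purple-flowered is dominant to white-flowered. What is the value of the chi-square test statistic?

A dihybrid F₂ with independent assortment and complete dominance at both loci gives a 9:3:3:1 phenotypic ratio.
Under the 9:3:3:1 hypothesis (Σ ratio = 16, N = 1503):
  tall purple-flowered: 1503 × 9/16 = 845.4375
  tall white-flowered: 1503 × 3/16 = 281.8125
  dwarf purple-flowered: 1503 × 3/16 = 281.8125
  dwarf white-flowered: 1503 × 1/16 = 93.9375
χ² = Σ (O − E)² / E
  tall purple-flowered: (861 − 845.4375)² / 845.4375 = 0.2865
  tall white-flowered: (263 − 281.8125)² / 281.8125 = 1.2558
  dwarf purple-flowered: (282 − 281.8125)² / 281.8125 = 0.0001
  dwarf white-flowered: (97 − 93.9375)² / 93.9375 = 0.0998
χ² = 0.2865 + 1.2558 + 0.0001 + 0.0998 = 1.6422 ≈ 1.642

1.642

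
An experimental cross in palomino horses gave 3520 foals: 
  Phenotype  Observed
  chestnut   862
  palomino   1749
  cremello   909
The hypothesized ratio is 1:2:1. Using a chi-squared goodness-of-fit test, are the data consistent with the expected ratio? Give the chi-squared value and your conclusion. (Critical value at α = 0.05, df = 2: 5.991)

Expected counts for N = 3520 under a 1:2:1 ratio (total parts = 4):
  chestnut: 3520 × 1/4 = 880
  palomino: 3520 × 2/4 = 1760
  cremello: 3520 × 1/4 = 880
χ² = Σ (O − E)² / E
  chestnut: (862 − 880)² / 880 = 0.3682
  palomino: (1749 − 1760)² / 1760 = 0.0688
  cremello: (909 − 880)² / 880 = 0.9557
χ² = 0.3682 + 0.0688 + 0.9557 = 1.3927 ≈ 1.393
Degrees of freedom = 3 − 1 = 2; critical value at α = 0.05 is 5.991.
Since 1.393 < 5.991, we fail to reject the null hypothesis — the data are consistent with the 1:2:1 ratio.

1.393; consistent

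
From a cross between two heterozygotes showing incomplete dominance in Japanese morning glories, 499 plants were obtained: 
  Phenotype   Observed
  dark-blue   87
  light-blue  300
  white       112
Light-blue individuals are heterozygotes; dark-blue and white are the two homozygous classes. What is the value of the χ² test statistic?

22.948

With incomplete dominance, a heterozygote × heterozygote cross gives a 1:2:1 phenotypic ratio.
The 1:2:1 ratio has 4 parts, so with N = 499 the expected counts are:
  dark-blue: 499 × 1/4 = 124.75
  light-blue: 499 × 2/4 = 249.5
  white: 499 × 1/4 = 124.75
χ² = Σ (O − E)² / E
  dark-blue: (87 − 124.75)² / 124.75 = 11.4233
  light-blue: (300 − 249.5)² / 249.5 = 10.2214
  white: (112 − 124.75)² / 124.75 = 1.3031
χ² = 11.4233 + 10.2214 + 1.3031 = 22.9478 ≈ 22.948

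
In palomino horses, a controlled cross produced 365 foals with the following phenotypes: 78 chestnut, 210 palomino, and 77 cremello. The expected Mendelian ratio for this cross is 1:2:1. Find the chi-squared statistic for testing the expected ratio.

The 1:2:1 ratio has 4 parts, so with N = 365 the expected counts are:
  chestnut: 365 × 1/4 = 91.25
  palomino: 365 × 2/4 = 182.5
  cremello: 365 × 1/4 = 91.25
χ² = Σ (O − E)² / E
  chestnut: (78 − 91.25)² / 91.25 = 1.9240
  palomino: (210 − 182.5)² / 182.5 = 4.1438
  cremello: (77 − 91.25)² / 91.25 = 2.2253
χ² = 1.9240 + 4.1438 + 2.2253 = 8.2931 ≈ 8.293

8.293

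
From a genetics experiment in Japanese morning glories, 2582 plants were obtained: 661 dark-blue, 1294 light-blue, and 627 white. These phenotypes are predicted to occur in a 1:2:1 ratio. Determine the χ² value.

0.909

Expected counts for N = 2582 under a 1:2:1 ratio (total parts = 4):
  dark-blue: 2582 × 1/4 = 645.5
  light-blue: 2582 × 2/4 = 1291
  white: 2582 × 1/4 = 645.5
χ² = Σ (O − E)² / E
  dark-blue: (661 − 645.5)² / 645.5 = 0.3722
  light-blue: (1294 − 1291)² / 1291 = 0.0070
  white: (627 − 645.5)² / 645.5 = 0.5302
χ² = 0.3722 + 0.0070 + 0.5302 = 0.9094 ≈ 0.909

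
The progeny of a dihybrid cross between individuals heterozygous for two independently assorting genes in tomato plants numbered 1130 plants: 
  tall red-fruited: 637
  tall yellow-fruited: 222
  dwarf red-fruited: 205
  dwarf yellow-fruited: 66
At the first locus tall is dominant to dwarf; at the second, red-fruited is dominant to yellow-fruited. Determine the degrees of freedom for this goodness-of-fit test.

A dihybrid F₂ with independent assortment and complete dominance at both loci gives a 9:3:3:1 phenotypic ratio.
A goodness-of-fit test with 4 phenotype classes has df = 4 − 1 = 3.

3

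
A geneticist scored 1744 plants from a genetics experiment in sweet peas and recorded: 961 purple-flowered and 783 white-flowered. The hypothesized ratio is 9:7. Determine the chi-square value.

0.932

Under the 9:7 hypothesis (Σ ratio = 16, N = 1744):
  purple-flowered: 1744 × 9/16 = 981
  white-flowered: 1744 × 7/16 = 763
χ² = Σ (O − E)² / E
  purple-flowered: (961 − 981)² / 981 = 0.4077
  white-flowered: (783 − 763)² / 763 = 0.5242
χ² = 0.4077 + 0.5242 = 0.9319 ≈ 0.932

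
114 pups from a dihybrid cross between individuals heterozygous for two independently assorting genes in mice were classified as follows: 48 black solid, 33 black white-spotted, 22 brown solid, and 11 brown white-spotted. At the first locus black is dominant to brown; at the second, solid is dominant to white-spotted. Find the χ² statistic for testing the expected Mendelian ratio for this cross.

A dihybrid F₂ with independent assortment and complete dominance at both loci gives a 9:3:3:1 phenotypic ratio.
Total ratio parts = 16. Expected numbers out of 114:
  black solid: 114 × 9/16 = 64.125
  black white-spotted: 114 × 3/16 = 21.375
  brown solid: 114 × 3/16 = 21.375
  brown white-spotted: 114 × 1/16 = 7.125
χ² = Σ (O − E)² / E
  black solid: (48 − 64.125)² / 64.125 = 4.0548
  black white-spotted: (33 − 21.375)² / 21.375 = 6.3224
  brown solid: (22 − 21.375)² / 21.375 = 0.0183
  brown white-spotted: (11 − 7.125)² / 7.125 = 2.1075
χ² = 4.0548 + 6.3224 + 0.0183 + 2.1075 = 12.503

12.503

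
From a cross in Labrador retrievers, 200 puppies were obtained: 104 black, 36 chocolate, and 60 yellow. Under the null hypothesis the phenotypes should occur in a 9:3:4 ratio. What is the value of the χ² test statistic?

2.702

Under the 9:3:4 hypothesis (Σ ratio = 16, N = 200):
  black: 200 × 9/16 = 112.5
  chocolate: 200 × 3/16 = 37.5
  yellow: 200 × 4/16 = 50
χ² = Σ (O − E)² / E
  black: (104 − 112.5)² / 112.5 = 0.6422
  chocolate: (36 − 37.5)² / 37.5 = 0.0600
  yellow: (60 − 50)² / 50 = 2.0000
χ² = 0.6422 + 0.0600 + 2.0000 = 2.7022 ≈ 2.702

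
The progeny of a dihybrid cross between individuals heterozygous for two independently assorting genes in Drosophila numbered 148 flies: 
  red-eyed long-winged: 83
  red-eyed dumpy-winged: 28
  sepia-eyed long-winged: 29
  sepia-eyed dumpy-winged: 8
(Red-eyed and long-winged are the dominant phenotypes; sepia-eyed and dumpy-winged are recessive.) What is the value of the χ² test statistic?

A dihybrid F₂ with independent assortment and complete dominance at both loci gives a 9:3:3:1 phenotypic ratio.
Expected counts for N = 148 under a 9:3:3:1 ratio (total parts = 16):
  red-eyed long-winged: 148 × 9/16 = 83.25
  red-eyed dumpy-winged: 148 × 3/16 = 27.75
  sepia-eyed long-winged: 148 × 3/16 = 27.75
  sepia-eyed dumpy-winged: 148 × 1/16 = 9.25
χ² = Σ (O − E)² / E
  red-eyed long-winged: (83 − 83.25)² / 83.25 = 0.0008
  red-eyed dumpy-winged: (28 − 27.75)² / 27.75 = 0.0023
  sepia-eyed long-winged: (29 − 27.75)² / 27.75 = 0.0563
  sepia-eyed dumpy-winged: (8 − 9.25)² / 9.25 = 0.1689
χ² = 0.0008 + 0.0023 + 0.0563 + 0.1689 = 0.2283 ≈ 0.228

0.228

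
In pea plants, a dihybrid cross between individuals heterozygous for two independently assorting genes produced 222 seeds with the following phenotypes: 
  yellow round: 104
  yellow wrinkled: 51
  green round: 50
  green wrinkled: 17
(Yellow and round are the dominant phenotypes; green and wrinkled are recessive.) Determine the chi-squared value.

A dihybrid F₂ with independent assortment and complete dominance at both loci gives a 9:3:3:1 phenotypic ratio.
Expected counts for N = 222 under a 9:3:3:1 ratio (total parts = 16):
  yellow round: 222 × 9/16 = 124.875
  yellow wrinkled: 222 × 3/16 = 41.625
  green round: 222 × 3/16 = 41.625
  green wrinkled: 222 × 1/16 = 13.875
χ² = Σ (O − E)² / E
  yellow round: (104 − 124.875)² / 124.875 = 3.4896
  yellow wrinkled: (51 − 41.625)² / 41.625 = 2.1115
  green round: (50 − 41.625)² / 41.625 = 1.6851
  green wrinkled: (17 − 13.875)² / 13.875 = 0.7038
χ² = 3.4896 + 2.1115 + 1.6851 + 0.7038 = 7.990

7.990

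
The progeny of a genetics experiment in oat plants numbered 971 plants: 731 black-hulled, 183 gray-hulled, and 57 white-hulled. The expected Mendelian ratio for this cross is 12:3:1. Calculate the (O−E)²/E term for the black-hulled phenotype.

Expected counts for N = 971 under a 12:3:1 ratio (total parts = 16):
  black-hulled: 971 × 12/16 = 728.25
  gray-hulled: 971 × 3/16 = 182.0625
  white-hulled: 971 × 1/16 = 60.6875
Contribution of black-hulled: (731 − 728.25)² / 728.25 = 0.0104

0.010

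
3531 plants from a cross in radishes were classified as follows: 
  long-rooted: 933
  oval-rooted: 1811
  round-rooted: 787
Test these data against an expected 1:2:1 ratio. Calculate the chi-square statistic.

14.419

The 1:2:1 ratio has 4 parts, so with N = 3531 the expected counts are:
  long-rooted: 3531 × 1/4 = 882.75
  oval-rooted: 3531 × 2/4 = 1765.5
  round-rooted: 3531 × 1/4 = 882.75
χ² = Σ (O − E)² / E
  long-rooted: (933 − 882.75)² / 882.75 = 2.8605
  oval-rooted: (1811 − 1765.5)² / 1765.5 = 1.1726
  round-rooted: (787 − 882.75)² / 882.75 = 10.3858
χ² = 2.8605 + 1.1726 + 10.3858 = 14.4189 ≈ 14.419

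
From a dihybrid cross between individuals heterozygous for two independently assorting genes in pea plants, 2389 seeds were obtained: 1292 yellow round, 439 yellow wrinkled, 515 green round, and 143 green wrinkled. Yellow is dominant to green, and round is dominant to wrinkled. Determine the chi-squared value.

A dihybrid F₂ with independent assortment and complete dominance at both loci gives a 9:3:3:1 phenotypic ratio.
Under the 9:3:3:1 hypothesis (Σ ratio = 16, N = 2389):
  yellow round: 2389 × 9/16 = 1343.8125
  yellow wrinkled: 2389 × 3/16 = 447.9375
  green round: 2389 × 3/16 = 447.9375
  green wrinkled: 2389 × 1/16 = 149.3125
χ² = Σ (O − E)² / E
  yellow round: (1292 − 1343.8125)² / 1343.8125 = 1.9977
  yellow wrinkled: (439 − 447.9375)² / 447.9375 = 0.1783
  green round: (515 − 447.9375)² / 447.9375 = 10.0402
  green wrinkled: (143 − 149.3125)² / 149.3125 = 0.2669
χ² = 1.9977 + 0.1783 + 10.0402 + 0.2669 = 12.4831 ≈ 12.483

12.483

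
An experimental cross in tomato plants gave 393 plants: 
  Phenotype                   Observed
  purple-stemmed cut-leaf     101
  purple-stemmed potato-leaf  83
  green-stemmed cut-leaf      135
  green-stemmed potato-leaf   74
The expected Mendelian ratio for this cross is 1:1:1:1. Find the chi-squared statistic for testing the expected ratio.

Expected counts for N = 393 under a 1:1:1:1 ratio (total parts = 4):
  purple-stemmed cut-leaf: 393 × 1/4 = 98.25
  purple-stemmed potato-leaf: 393 × 1/4 = 98.25
  green-stemmed cut-leaf: 393 × 1/4 = 98.25
  green-stemmed potato-leaf: 393 × 1/4 = 98.25
χ² = Σ (O − E)² / E
  purple-stemmed cut-leaf: (101 − 98.25)² / 98.25 = 0.0770
  purple-stemmed potato-leaf: (83 − 98.25)² / 98.25 = 2.3670
  green-stemmed cut-leaf: (135 − 98.25)² / 98.25 = 13.7462
  green-stemmed potato-leaf: (74 − 98.25)² / 98.25 = 5.9854
χ² = 0.0770 + 2.3670 + 13.7462 + 5.9854 = 22.1756 ≈ 22.176

22.176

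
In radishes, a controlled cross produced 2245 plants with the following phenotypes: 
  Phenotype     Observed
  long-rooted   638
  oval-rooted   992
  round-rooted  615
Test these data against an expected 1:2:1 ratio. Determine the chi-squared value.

30.815

The 1:2:1 ratio has 4 parts, so with N = 2245 the expected counts are:
  long-rooted: 2245 × 1/4 = 561.25
  oval-rooted: 2245 × 2/4 = 1122.5
  round-rooted: 2245 × 1/4 = 561.25
χ² = Σ (O − E)² / E
  long-rooted: (638 − 561.25)² / 561.25 = 10.4954
  oval-rooted: (992 − 1122.5)² / 1122.5 = 15.1717
  round-rooted: (615 − 561.25)² / 561.25 = 5.1476
χ² = 10.4954 + 15.1717 + 5.1476 = 30.8147 ≈ 30.815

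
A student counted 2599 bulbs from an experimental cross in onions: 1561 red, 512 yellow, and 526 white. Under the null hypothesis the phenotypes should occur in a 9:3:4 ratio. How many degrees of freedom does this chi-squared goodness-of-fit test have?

2

A goodness-of-fit test with 3 phenotype classes has df = 3 − 1 = 2.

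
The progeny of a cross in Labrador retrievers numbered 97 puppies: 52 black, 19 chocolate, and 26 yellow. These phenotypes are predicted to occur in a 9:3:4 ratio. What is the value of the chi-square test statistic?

0.283

Under the 9:3:4 hypothesis (Σ ratio = 16, N = 97):
  black: 97 × 9/16 = 54.5625
  chocolate: 97 × 3/16 = 18.1875
  yellow: 97 × 4/16 = 24.25
χ² = Σ (O − E)² / E
  black: (52 − 54.5625)² / 54.5625 = 0.1203
  chocolate: (19 − 18.1875)² / 18.1875 = 0.0363
  yellow: (26 − 24.25)² / 24.25 = 0.1263
χ² = 0.1203 + 0.0363 + 0.1263 = 0.2829 ≈ 0.283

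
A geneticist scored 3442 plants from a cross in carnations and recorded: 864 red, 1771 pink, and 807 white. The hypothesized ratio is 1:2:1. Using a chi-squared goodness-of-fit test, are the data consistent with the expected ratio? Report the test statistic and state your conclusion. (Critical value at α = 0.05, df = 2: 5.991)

Total ratio parts = 4. Expected numbers out of 3442:
  red: 3442 × 1/4 = 860.5
  pink: 3442 × 2/4 = 1721
  white: 3442 × 1/4 = 860.5
χ² = Σ (O − E)² / E
  red: (864 − 860.5)² / 860.5 = 0.0142
  pink: (1771 − 1721)² / 1721 = 1.4526
  white: (807 − 860.5)² / 860.5 = 3.3263
χ² = 0.0142 + 1.4526 + 3.3263 = 4.7931 ≈ 4.793
Degrees of freedom = 3 − 1 = 2; critical value at α = 0.05 is 5.991.
Since 4.793 < 5.991, we fail to reject the null hypothesis — the data are consistent with the 1:2:1 ratio.

4.793; consistent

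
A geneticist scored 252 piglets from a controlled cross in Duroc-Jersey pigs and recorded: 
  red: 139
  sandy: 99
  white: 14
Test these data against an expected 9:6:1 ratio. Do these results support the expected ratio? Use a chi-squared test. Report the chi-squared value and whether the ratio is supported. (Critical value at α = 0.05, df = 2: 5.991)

0.462; consistent

The 9:6:1 ratio has 16 parts, so with N = 252 the expected counts are:
  red: 252 × 9/16 = 141.75
  sandy: 252 × 6/16 = 94.5
  white: 252 × 1/16 = 15.75
χ² = Σ (O − E)² / E
  red: (139 − 141.75)² / 141.75 = 0.0534
  sandy: (99 − 94.5)² / 94.5 = 0.2143
  white: (14 − 15.75)² / 15.75 = 0.1944
χ² = 0.0534 + 0.2143 + 0.1944 = 0.4621 ≈ 0.462
Degrees of freedom = 3 − 1 = 2; critical value at α = 0.05 is 5.991.
Since 0.462 < 5.991, we fail to reject the null hypothesis — the data are consistent with the 9:6:1 ratio.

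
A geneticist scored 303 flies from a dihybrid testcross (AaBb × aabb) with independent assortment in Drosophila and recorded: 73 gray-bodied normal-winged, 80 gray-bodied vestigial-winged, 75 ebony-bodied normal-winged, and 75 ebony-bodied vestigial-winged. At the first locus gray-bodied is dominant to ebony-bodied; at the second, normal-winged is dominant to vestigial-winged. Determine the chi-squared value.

A dihybrid testcross with independent assortment gives a 1:1:1:1 ratio.
Total ratio parts = 4. Expected numbers out of 303:
  gray-bodied normal-winged: 303 × 1/4 = 75.75
  gray-bodied vestigial-winged: 303 × 1/4 = 75.75
  ebony-bodied normal-winged: 303 × 1/4 = 75.75
  ebony-bodied vestigial-winged: 303 × 1/4 = 75.75
χ² = Σ (O − E)² / E
  gray-bodied normal-winged: (73 − 75.75)² / 75.75 = 0.0998
  gray-bodied vestigial-winged: (80 − 75.75)² / 75.75 = 0.2384
  ebony-bodied normal-winged: (75 − 75.75)² / 75.75 = 0.0074
  ebony-bodied vestigial-winged: (75 − 75.75)² / 75.75 = 0.0074
χ² = 0.0998 + 0.2384 + 0.0074 + 0.0074 = 0.353

0.353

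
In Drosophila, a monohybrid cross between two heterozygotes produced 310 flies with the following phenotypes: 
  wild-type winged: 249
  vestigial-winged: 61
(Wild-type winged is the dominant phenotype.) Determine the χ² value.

For a monohybrid cross between heterozygotes with complete dominance, the expected phenotypic ratio is 3:1.
Expected counts for N = 310 under a 3:1 ratio (total parts = 4):
  wild-type winged: 310 × 3/4 = 232.5
  vestigial-winged: 310 × 1/4 = 77.5
χ² = Σ (O − E)² / E
  wild-type winged: (249 − 232.5)² / 232.5 = 1.1710
  vestigial-winged: (61 − 77.5)² / 77.5 = 3.5129
χ² = 1.1710 + 3.5129 = 4.6839 ≈ 4.684

4.684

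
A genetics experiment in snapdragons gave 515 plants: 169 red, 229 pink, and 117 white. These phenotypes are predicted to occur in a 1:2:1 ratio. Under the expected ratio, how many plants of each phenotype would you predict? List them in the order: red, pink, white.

Total ratio parts = 4. Expected numbers out of 515:
  red: 515 × 1/4 = 128.75
  pink: 515 × 2/4 = 257.5
  white: 515 × 1/4 = 128.75

128.75, 257.5, 128.75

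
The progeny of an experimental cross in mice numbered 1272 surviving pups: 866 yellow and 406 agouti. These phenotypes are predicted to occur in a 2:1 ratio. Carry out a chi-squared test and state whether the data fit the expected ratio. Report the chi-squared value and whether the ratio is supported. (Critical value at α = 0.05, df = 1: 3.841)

1.146; consistent

Expected counts for N = 1272 under a 2:1 ratio (total parts = 3):
  yellow: 1272 × 2/3 = 848
  agouti: 1272 × 1/3 = 424
χ² = Σ (O − E)² / E
  yellow: (866 − 848)² / 848 = 0.3821
  agouti: (406 − 424)² / 424 = 0.7642
χ² = 0.3821 + 0.7642 = 1.1463 ≈ 1.146
Degrees of freedom = 2 − 1 = 1; critical value at α = 0.05 is 3.841.
Since 1.146 < 3.841, we fail to reject the null hypothesis — the data are consistent with the 2:1 ratio.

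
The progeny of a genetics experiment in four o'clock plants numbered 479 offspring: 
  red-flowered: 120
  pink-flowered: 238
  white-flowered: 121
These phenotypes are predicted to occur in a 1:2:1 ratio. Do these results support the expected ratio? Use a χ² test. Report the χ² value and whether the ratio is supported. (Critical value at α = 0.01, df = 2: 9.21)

The 1:2:1 ratio has 4 parts, so with N = 479 the expected counts are:
  red-flowered: 479 × 1/4 = 119.75
  pink-flowered: 479 × 2/4 = 239.5
  white-flowered: 479 × 1/4 = 119.75
χ² = Σ (O − E)² / E
  red-flowered: (120 − 119.75)² / 119.75 = 0.0005
  pink-flowered: (238 − 239.5)² / 239.5 = 0.0094
  white-flowered: (121 − 119.75)² / 119.75 = 0.0130
χ² = 0.0005 + 0.0094 + 0.0130 = 0.0229 ≈ 0.023
Degrees of freedom = 3 − 1 = 2; critical value at α = 0.01 is 9.21.
Since 0.023 < 9.21, we fail to reject the null hypothesis — the data are consistent with the 1:2:1 ratio.

0.023; consistent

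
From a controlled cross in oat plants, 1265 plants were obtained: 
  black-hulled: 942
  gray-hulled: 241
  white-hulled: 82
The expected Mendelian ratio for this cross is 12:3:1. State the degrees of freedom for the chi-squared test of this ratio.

2

A goodness-of-fit test with 3 phenotype classes has df = 3 − 1 = 2.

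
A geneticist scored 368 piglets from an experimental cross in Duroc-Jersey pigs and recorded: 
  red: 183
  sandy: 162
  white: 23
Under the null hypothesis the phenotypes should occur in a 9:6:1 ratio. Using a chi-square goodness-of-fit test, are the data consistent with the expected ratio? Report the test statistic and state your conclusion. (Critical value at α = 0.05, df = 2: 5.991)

Under the 9:6:1 hypothesis (Σ ratio = 16, N = 368):
  red: 368 × 9/16 = 207
  sandy: 368 × 6/16 = 138
  white: 368 × 1/16 = 23
χ² = Σ (O − E)² / E
  red: (183 − 207)² / 207 = 2.7826
  sandy: (162 − 138)² / 138 = 4.1739
  white: (23 − 23)² / 23 = 0.0000
χ² = 2.7826 + 4.1739 + 0.0000 = 6.9565 ≈ 6.957
Degrees of freedom = 3 − 1 = 2; critical value at α = 0.05 is 5.991.
Since 6.957 > 5.991, we reject the null hypothesis — the data do not fit the 9:6:1 ratio.

6.957; not consistent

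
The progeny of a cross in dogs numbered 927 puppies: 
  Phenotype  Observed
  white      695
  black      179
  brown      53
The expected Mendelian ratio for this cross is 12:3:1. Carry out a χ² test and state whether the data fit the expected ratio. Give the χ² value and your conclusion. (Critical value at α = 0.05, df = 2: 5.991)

Total ratio parts = 16. Expected numbers out of 927:
  white: 927 × 12/16 = 695.25
  black: 927 × 3/16 = 173.8125
  brown: 927 × 1/16 = 57.9375
χ² = Σ (O − E)² / E
  white: (695 − 695.25)² / 695.25 = 0.0001
  black: (179 − 173.8125)² / 173.8125 = 0.1548
  brown: (53 − 57.9375)² / 57.9375 = 0.4208
χ² = 0.0001 + 0.1548 + 0.4208 = 0.5757 ≈ 0.576
Degrees of freedom = 3 − 1 = 2; critical value at α = 0.05 is 5.991.
Since 0.576 < 5.991, we fail to reject the null hypothesis — the data are consistent with the 12:3:1 ratio.

0.576; consistent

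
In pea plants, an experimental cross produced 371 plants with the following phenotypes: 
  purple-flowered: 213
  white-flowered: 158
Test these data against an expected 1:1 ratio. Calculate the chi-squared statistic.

8.154

Expected counts for N = 371 under a 1:1 ratio (total parts = 2):
  purple-flowered: 371 × 1/2 = 185.5
  white-flowered: 371 × 1/2 = 185.5
χ² = Σ (O − E)² / E
  purple-flowered: (213 − 185.5)² / 185.5 = 4.0768
  white-flowered: (158 − 185.5)² / 185.5 = 4.0768
χ² = 4.0768 + 4.0768 = 8.1536 ≈ 8.154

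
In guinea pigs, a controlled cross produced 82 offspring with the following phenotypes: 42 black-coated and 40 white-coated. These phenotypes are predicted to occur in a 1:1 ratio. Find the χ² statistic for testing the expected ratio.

0.049

Expected counts for N = 82 under a 1:1 ratio (total parts = 2):
  black-coated: 82 × 1/2 = 41
  white-coated: 82 × 1/2 = 41
χ² = Σ (O − E)² / E
  black-coated: (42 − 41)² / 41 = 0.0244
  white-coated: (40 − 41)² / 41 = 0.0244
χ² = 0.0244 + 0.0244 = 0.0488 ≈ 0.049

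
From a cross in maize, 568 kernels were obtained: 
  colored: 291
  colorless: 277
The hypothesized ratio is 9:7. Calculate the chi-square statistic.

Expected counts for N = 568 under a 9:7 ratio (total parts = 16):
  colored: 568 × 9/16 = 319.5
  colorless: 568 × 7/16 = 248.5
χ² = Σ (O − E)² / E
  colored: (291 − 319.5)² / 319.5 = 2.5423
  colorless: (277 − 248.5)² / 248.5 = 3.2686
χ² = 2.5423 + 3.2686 = 5.8109 ≈ 5.811

5.811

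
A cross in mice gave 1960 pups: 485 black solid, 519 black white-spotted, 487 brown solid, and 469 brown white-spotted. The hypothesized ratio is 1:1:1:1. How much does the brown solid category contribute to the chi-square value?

0.018

Total ratio parts = 4. Expected numbers out of 1960:
  black solid: 1960 × 1/4 = 490
  black white-spotted: 1960 × 1/4 = 490
  brown solid: 1960 × 1/4 = 490
  brown white-spotted: 1960 × 1/4 = 490
Contribution of brown solid: (487 − 490)² / 490 = 0.0184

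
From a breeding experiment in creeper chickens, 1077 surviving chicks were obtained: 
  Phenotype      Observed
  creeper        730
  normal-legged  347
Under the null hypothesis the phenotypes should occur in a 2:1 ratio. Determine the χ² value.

Total ratio parts = 3. Expected numbers out of 1077:
  creeper: 1077 × 2/3 = 718
  normal-legged: 1077 × 1/3 = 359
χ² = Σ (O − E)² / E
  creeper: (730 − 718)² / 718 = 0.2006
  normal-legged: (347 − 359)² / 359 = 0.4011
χ² = 0.2006 + 0.4011 = 0.6017 ≈ 0.602

0.602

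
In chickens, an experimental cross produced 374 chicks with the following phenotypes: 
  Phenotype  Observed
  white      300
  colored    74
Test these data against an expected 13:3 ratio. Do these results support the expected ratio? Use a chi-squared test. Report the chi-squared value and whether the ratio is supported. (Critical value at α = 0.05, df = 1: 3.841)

0.264; consistent

Under the 13:3 hypothesis (Σ ratio = 16, N = 374):
  white: 374 × 13/16 = 303.875
  colored: 374 × 3/16 = 70.125
χ² = Σ (O − E)² / E
  white: (300 − 303.875)² / 303.875 = 0.0494
  colored: (74 − 70.125)² / 70.125 = 0.2141
χ² = 0.0494 + 0.2141 = 0.2635 ≈ 0.264
Degrees of freedom = 2 − 1 = 1; critical value at α = 0.05 is 3.841.
Since 0.264 < 3.841, we fail to reject the null hypothesis — the data are consistent with the 13:3 ratio.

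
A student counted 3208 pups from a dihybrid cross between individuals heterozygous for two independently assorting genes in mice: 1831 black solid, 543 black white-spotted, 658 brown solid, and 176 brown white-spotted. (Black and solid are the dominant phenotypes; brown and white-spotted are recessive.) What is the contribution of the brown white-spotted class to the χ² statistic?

A dihybrid F₂ with independent assortment and complete dominance at both loci gives a 9:3:3:1 phenotypic ratio.
The 9:3:3:1 ratio has 16 parts, so with N = 3208 the expected counts are:
  black solid: 3208 × 9/16 = 1804.5
  black white-spotted: 3208 × 3/16 = 601.5
  brown solid: 3208 × 3/16 = 601.5
  brown white-spotted: 3208 × 1/16 = 200.5
Contribution of brown white-spotted: (176 − 200.5)² / 200.5 = 2.9938

2.994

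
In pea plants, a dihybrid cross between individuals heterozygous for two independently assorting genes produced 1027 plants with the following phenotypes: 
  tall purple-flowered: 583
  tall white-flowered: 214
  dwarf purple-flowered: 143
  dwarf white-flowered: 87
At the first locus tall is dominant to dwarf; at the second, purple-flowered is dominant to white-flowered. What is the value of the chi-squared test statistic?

A dihybrid F₂ with independent assortment and complete dominance at both loci gives a 9:3:3:1 phenotypic ratio.
Expected counts for N = 1027 under a 9:3:3:1 ratio (total parts = 16):
  tall purple-flowered: 1027 × 9/16 = 577.6875
  tall white-flowered: 1027 × 3/16 = 192.5625
  dwarf purple-flowered: 1027 × 3/16 = 192.5625
  dwarf white-flowered: 1027 × 1/16 = 64.1875
χ² = Σ (O − E)² / E
  tall purple-flowered: (583 − 577.6875)² / 577.6875 = 0.0489
  tall white-flowered: (214 − 192.5625)² / 192.5625 = 2.3866
  dwarf purple-flowered: (143 − 192.5625)² / 192.5625 = 12.7566
  dwarf white-flowered: (87 − 64.1875)² / 64.1875 = 8.1077
χ² = 0.0489 + 2.3866 + 12.7566 + 8.1077 = 23.2998 ≈ 23.300

23.300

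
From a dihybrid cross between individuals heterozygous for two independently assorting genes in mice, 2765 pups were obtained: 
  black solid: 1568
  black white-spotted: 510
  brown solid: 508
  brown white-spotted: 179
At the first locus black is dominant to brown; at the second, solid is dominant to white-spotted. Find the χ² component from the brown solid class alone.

A dihybrid F₂ with independent assortment and complete dominance at both loci gives a 9:3:3:1 phenotypic ratio.
Total ratio parts = 16. Expected numbers out of 2765:
  black solid: 2765 × 9/16 = 1555.3125
  black white-spotted: 2765 × 3/16 = 518.4375
  brown solid: 2765 × 3/16 = 518.4375
  brown white-spotted: 2765 × 1/16 = 172.8125
Contribution of brown solid: (508 − 518.4375)² / 518.4375 = 0.2101

0.210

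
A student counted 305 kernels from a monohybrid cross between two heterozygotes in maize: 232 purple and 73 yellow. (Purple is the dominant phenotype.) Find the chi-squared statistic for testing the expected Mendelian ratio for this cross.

For a monohybrid cross between heterozygotes with complete dominance, the expected phenotypic ratio is 3:1.
Under the 3:1 hypothesis (Σ ratio = 4, N = 305):
  purple: 305 × 3/4 = 228.75
  yellow: 305 × 1/4 = 76.25
χ² = Σ (O − E)² / E
  purple: (232 − 228.75)² / 228.75 = 0.0462
  yellow: (73 − 76.25)² / 76.25 = 0.1385
χ² = 0.0462 + 0.1385 = 0.1847 ≈ 0.185

0.185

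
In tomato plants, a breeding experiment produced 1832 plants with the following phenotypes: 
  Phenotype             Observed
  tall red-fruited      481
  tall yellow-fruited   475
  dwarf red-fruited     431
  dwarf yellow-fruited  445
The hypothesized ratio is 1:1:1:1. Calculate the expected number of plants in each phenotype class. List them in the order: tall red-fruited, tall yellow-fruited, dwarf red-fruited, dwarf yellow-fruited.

458, 458, 458, 458

Under the 1:1:1:1 hypothesis (Σ ratio = 4, N = 1832):
  tall red-fruited: 1832 × 1/4 = 458
  tall yellow-fruited: 1832 × 1/4 = 458
  dwarf red-fruited: 1832 × 1/4 = 458
  dwarf yellow-fruited: 1832 × 1/4 = 458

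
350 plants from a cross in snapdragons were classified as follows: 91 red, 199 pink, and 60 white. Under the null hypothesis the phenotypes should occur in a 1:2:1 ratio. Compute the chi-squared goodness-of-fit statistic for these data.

Expected counts for N = 350 under a 1:2:1 ratio (total parts = 4):
  red: 350 × 1/4 = 87.5
  pink: 350 × 2/4 = 175
  white: 350 × 1/4 = 87.5
χ² = Σ (O − E)² / E
  red: (91 − 87.5)² / 87.5 = 0.1400
  pink: (199 − 175)² / 175 = 3.2914
  white: (60 − 87.5)² / 87.5 = 8.6429
χ² = 0.1400 + 3.2914 + 8.6429 = 12.0743 ≈ 12.074

12.074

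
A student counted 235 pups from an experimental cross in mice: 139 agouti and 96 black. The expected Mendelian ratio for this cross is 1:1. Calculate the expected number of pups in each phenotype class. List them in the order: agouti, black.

117.5, 117.5

Expected counts for N = 235 under a 1:1 ratio (total parts = 2):
  agouti: 235 × 1/2 = 117.5
  black: 235 × 1/2 = 117.5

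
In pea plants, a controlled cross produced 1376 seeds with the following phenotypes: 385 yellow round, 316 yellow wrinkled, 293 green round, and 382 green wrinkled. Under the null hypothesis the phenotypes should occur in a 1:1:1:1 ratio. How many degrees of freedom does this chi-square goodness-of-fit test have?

3

A goodness-of-fit test with 4 phenotype classes has df = 4 − 1 = 3.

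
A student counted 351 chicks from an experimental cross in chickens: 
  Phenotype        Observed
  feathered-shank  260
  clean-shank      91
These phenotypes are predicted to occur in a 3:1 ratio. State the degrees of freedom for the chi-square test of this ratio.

1

A goodness-of-fit test with 2 phenotype classes has df = 2 − 1 = 1.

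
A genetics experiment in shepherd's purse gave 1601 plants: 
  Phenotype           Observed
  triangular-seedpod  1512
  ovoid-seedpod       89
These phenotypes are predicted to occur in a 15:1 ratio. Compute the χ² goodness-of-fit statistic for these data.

1.305

Under the 15:1 hypothesis (Σ ratio = 16, N = 1601):
  triangular-seedpod: 1601 × 15/16 = 1500.9375
  ovoid-seedpod: 1601 × 1/16 = 100.0625
χ² = Σ (O − E)² / E
  triangular-seedpod: (1512 − 1500.9375)² / 1500.9375 = 0.0815
  ovoid-seedpod: (89 − 100.0625)² / 100.0625 = 1.2230
χ² = 0.0815 + 1.2230 = 1.3045 ≈ 1.305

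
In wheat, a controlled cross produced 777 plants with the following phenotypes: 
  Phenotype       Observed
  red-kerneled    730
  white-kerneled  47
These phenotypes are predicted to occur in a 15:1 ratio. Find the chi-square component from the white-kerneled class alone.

Total ratio parts = 16. Expected numbers out of 777:
  red-kerneled: 777 × 15/16 = 728.4375
  white-kerneled: 777 × 1/16 = 48.5625
Contribution of white-kerneled: (47 − 48.5625)² / 48.5625 = 0.0503

0.050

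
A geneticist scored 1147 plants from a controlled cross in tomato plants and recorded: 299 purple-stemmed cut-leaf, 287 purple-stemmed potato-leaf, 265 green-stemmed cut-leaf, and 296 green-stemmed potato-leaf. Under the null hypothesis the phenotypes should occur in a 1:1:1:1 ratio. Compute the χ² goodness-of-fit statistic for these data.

Expected counts for N = 1147 under a 1:1:1:1 ratio (total parts = 4):
  purple-stemmed cut-leaf: 1147 × 1/4 = 286.75
  purple-stemmed potato-leaf: 1147 × 1/4 = 286.75
  green-stemmed cut-leaf: 1147 × 1/4 = 286.75
  green-stemmed potato-leaf: 1147 × 1/4 = 286.75
χ² = Σ (O − E)² / E
  purple-stemmed cut-leaf: (299 − 286.75)² / 286.75 = 0.5233
  purple-stemmed potato-leaf: (287 − 286.75)² / 286.75 = 0.0002
  green-stemmed cut-leaf: (265 − 286.75)² / 286.75 = 1.6497
  green-stemmed potato-leaf: (296 − 286.75)² / 286.75 = 0.2984
χ² = 0.5233 + 0.0002 + 1.6497 + 0.2984 = 2.4716 ≈ 2.472

2.472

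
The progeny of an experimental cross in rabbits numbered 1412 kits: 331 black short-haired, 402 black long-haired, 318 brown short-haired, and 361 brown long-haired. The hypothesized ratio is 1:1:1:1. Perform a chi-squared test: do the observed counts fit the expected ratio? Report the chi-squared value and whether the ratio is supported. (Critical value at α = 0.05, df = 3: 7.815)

11.824; not consistent

Total ratio parts = 4. Expected numbers out of 1412:
  black short-haired: 1412 × 1/4 = 353
  black long-haired: 1412 × 1/4 = 353
  brown short-haired: 1412 × 1/4 = 353
  brown long-haired: 1412 × 1/4 = 353
χ² = Σ (O − E)² / E
  black short-haired: (331 − 353)² / 353 = 1.3711
  black long-haired: (402 − 353)² / 353 = 6.8017
  brown short-haired: (318 − 353)² / 353 = 3.4703
  brown long-haired: (361 − 353)² / 353 = 0.1813
χ² = 1.3711 + 6.8017 + 3.4703 + 0.1813 = 11.8244 ≈ 11.824
Degrees of freedom = 4 − 1 = 3; critical value at α = 0.05 is 7.815.
Since 11.824 > 7.815, we reject the null hypothesis — the data do not fit the 1:1:1:1 ratio.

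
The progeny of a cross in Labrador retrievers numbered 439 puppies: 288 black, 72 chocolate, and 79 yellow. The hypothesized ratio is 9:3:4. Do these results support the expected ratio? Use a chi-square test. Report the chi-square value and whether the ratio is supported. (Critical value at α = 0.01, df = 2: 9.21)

The 9:3:4 ratio has 16 parts, so with N = 439 the expected counts are:
  black: 439 × 9/16 = 246.9375
  chocolate: 439 × 3/16 = 82.3125
  yellow: 439 × 4/16 = 109.75
χ² = Σ (O − E)² / E
  black: (288 − 246.9375)² / 246.9375 = 6.8282
  chocolate: (72 − 82.3125)² / 82.3125 = 1.2920
  yellow: (79 − 109.75)² / 109.75 = 8.6156
χ² = 6.8282 + 1.2920 + 8.6156 = 16.7358 ≈ 16.736
Degrees of freedom = 3 − 1 = 2; critical value at α = 0.01 is 9.21.
Since 16.736 > 9.21, we reject the null hypothesis — the data do not fit the 9:3:4 ratio.

16.736; not consistent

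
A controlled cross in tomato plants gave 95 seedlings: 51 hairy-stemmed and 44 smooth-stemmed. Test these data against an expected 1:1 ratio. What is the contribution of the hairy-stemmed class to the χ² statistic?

The 1:1 ratio has 2 parts, so with N = 95 the expected counts are:
  hairy-stemmed: 95 × 1/2 = 47.5
  smooth-stemmed: 95 × 1/2 = 47.5
Contribution of hairy-stemmed: (51 − 47.5)² / 47.5 = 0.2579

0.258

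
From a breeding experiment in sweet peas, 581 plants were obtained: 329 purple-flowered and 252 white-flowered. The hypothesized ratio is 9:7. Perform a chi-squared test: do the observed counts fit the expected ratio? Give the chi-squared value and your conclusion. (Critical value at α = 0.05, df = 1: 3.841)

0.033; consistent

Expected counts for N = 581 under a 9:7 ratio (total parts = 16):
  purple-flowered: 581 × 9/16 = 326.8125
  white-flowered: 581 × 7/16 = 254.1875
χ² = Σ (O − E)² / E
  purple-flowered: (329 − 326.8125)² / 326.8125 = 0.0146
  white-flowered: (252 − 254.1875)² / 254.1875 = 0.0188
χ² = 0.0146 + 0.0188 = 0.0334 ≈ 0.033
Degrees of freedom = 2 − 1 = 1; critical value at α = 0.05 is 3.841.
Since 0.033 < 3.841, we fail to reject the null hypothesis — the data are consistent with the 9:7 ratio.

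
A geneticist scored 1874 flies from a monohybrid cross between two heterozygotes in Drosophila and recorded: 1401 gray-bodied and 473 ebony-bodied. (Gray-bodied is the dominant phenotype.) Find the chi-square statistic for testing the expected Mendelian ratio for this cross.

For a monohybrid cross between heterozygotes with complete dominance, the expected phenotypic ratio is 3:1.
Expected counts for N = 1874 under a 3:1 ratio (total parts = 4):
  gray-bodied: 1874 × 3/4 = 1405.5
  ebony-bodied: 1874 × 1/4 = 468.5
χ² = Σ (O − E)² / E
  gray-bodied: (1401 − 1405.5)² / 1405.5 = 0.0144
  ebony-bodied: (473 − 468.5)² / 468.5 = 0.0432
χ² = 0.0144 + 0.0432 = 0.0576 ≈ 0.058

0.058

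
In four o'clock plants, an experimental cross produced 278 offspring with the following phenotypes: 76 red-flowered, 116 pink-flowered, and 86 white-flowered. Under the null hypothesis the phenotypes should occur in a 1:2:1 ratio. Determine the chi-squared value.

The 1:2:1 ratio has 4 parts, so with N = 278 the expected counts are:
  red-flowered: 278 × 1/4 = 69.5
  pink-flowered: 278 × 2/4 = 139
  white-flowered: 278 × 1/4 = 69.5
χ² = Σ (O − E)² / E
  red-flowered: (76 − 69.5)² / 69.5 = 0.6079
  pink-flowered: (116 − 139)² / 139 = 3.8058
  white-flowered: (86 − 69.5)² / 69.5 = 3.9173
χ² = 0.6079 + 3.8058 + 3.9173 = 8.331

8.331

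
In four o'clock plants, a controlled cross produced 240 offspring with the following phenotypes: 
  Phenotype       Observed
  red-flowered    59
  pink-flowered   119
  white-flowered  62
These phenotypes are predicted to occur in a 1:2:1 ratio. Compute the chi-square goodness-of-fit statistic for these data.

0.092

The 1:2:1 ratio has 4 parts, so with N = 240 the expected counts are:
  red-flowered: 240 × 1/4 = 60
  pink-flowered: 240 × 2/4 = 120
  white-flowered: 240 × 1/4 = 60
χ² = Σ (O − E)² / E
  red-flowered: (59 − 60)² / 60 = 0.0167
  pink-flowered: (119 − 120)² / 120 = 0.0083
  white-flowered: (62 − 60)² / 60 = 0.0667
χ² = 0.0167 + 0.0083 + 0.0667 = 0.0917 ≈ 0.092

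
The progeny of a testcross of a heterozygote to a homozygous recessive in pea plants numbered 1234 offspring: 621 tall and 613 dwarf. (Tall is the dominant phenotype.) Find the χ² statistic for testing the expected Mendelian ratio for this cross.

0.052

A testcross of a heterozygote (Aa × aa) gives a 1:1 phenotypic ratio.
Expected counts for N = 1234 under a 1:1 ratio (total parts = 2):
  tall: 1234 × 1/2 = 617
  dwarf: 1234 × 1/2 = 617
χ² = Σ (O − E)² / E
  tall: (621 − 617)² / 617 = 0.0259
  dwarf: (613 − 617)² / 617 = 0.0259
χ² = 0.0259 + 0.0259 = 0.0518 ≈ 0.052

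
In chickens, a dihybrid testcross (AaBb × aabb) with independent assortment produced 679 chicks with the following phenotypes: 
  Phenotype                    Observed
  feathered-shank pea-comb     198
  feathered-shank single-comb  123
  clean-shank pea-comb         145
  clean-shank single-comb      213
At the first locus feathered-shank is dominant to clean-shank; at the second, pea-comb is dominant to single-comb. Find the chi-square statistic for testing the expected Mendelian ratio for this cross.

32.205

A dihybrid testcross with independent assortment gives a 1:1:1:1 ratio.
Total ratio parts = 4. Expected numbers out of 679:
  feathered-shank pea-comb: 679 × 1/4 = 169.75
  feathered-shank single-comb: 679 × 1/4 = 169.75
  clean-shank pea-comb: 679 × 1/4 = 169.75
  clean-shank single-comb: 679 × 1/4 = 169.75
χ² = Σ (O − E)² / E
  feathered-shank pea-comb: (198 − 169.75)² / 169.75 = 4.7014
  feathered-shank single-comb: (123 − 169.75)² / 169.75 = 12.8752
  clean-shank pea-comb: (145 − 169.75)² / 169.75 = 3.6086
  clean-shank single-comb: (213 − 169.75)² / 169.75 = 11.0195
χ² = 4.7014 + 12.8752 + 3.6086 + 11.0195 = 32.2047 ≈ 32.205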